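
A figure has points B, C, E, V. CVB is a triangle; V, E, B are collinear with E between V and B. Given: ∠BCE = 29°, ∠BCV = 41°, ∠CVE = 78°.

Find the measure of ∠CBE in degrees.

1. ∠BVC = 78°  [E on ray VB]
2. ∠CBV = 61°  [△CVB]
3. ∠CBE = 61°  [E on ray BV]

∠CBE = 61°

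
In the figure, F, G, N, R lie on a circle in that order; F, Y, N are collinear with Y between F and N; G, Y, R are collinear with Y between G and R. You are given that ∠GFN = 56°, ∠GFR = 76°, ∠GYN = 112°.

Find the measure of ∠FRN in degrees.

1. ∠GRN = 56°  [same arc GN]
2. ∠GNR = 104°  [cyclic FGNR, opposite ∠F+∠N]
3. ∠FYR = 112°  [vertical angles at Y]
4. ∠NGR = 20°  [△GNR]
5. ∠NYR = 68°  [linear pair at Y on FN]
6. ∠NFR = 20°  [same arc NR]
7. ∠FNR = 56°  [△NYR]
8. ∠FRN = 104°  [△FNR]

∠FRN = 104°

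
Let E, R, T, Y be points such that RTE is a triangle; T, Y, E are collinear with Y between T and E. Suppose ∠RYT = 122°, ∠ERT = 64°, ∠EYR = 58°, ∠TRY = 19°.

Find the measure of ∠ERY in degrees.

1. ∠RTY = 39°  [△RTY]
2. ∠ETR = 39°  [Y on ray TE]
3. ∠RET = 77°  [△RTE]
4. ∠REY = 77°  [Y on ray ET]
5. ∠ERY = 45°  [△RYE]

∠ERY = 45°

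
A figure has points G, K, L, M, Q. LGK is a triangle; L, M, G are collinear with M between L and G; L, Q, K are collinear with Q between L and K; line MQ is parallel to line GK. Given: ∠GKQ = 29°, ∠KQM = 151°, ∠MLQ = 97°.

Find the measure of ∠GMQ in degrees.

∠GMQ = 126°

1. ∠LQM = 29°  [linear pair at Q on LK]
2. ∠LMQ = 54°  [△LMQ]
3. ∠GMQ = 126°  [linear pair at M on LG]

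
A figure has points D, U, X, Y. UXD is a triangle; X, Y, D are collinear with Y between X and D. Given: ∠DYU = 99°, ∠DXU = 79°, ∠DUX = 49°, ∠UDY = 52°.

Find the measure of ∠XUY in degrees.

∠XUY = 20°

1. ∠UYX = 81°  [linear pair at Y on XD]
2. ∠UXY = 79°  [Y on ray XD]
3. ∠XUY = 20°  [△UXY]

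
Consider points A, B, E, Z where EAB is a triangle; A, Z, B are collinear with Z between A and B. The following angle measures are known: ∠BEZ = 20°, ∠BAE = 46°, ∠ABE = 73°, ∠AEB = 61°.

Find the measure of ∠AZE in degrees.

1. ∠EBZ = 73°  [Z on ray BA]
2. ∠BZE = 87°  [△EZB]
3. ∠AZE = 93°  [linear pair at Z on AB]

∠AZE = 93°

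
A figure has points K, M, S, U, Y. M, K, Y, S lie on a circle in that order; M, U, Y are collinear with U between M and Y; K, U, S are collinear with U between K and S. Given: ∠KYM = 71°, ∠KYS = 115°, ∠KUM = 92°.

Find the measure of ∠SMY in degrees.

∠SMY = 21°

1. ∠KSM = 71°  [same arc MK]
2. ∠SUY = 92°  [vertical angles at U]
3. ∠MUS = 88°  [linear pair at U on MY]
4. ∠SMY = 21°  [△MUS]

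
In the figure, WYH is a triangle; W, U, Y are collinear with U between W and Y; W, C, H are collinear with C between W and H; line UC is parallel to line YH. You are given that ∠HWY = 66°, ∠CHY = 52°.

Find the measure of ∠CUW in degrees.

∠CUW = 62°

1. ∠WHY = 52°  [C on ray HW]
2. ∠HYW = 62°  [△WYH]
3. ∠CUW = 62°  [UC∥YH, corresponding at U]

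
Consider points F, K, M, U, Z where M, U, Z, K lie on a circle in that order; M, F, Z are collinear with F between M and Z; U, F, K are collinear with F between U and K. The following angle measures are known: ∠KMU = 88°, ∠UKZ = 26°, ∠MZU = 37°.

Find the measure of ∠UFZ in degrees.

1. ∠KZU = 92°  [cyclic MUZK, opposite ∠M+∠Z]
2. ∠KUZ = 62°  [△UZK]
3. ∠UFZ = 81°  [△UFZ]

∠UFZ = 81°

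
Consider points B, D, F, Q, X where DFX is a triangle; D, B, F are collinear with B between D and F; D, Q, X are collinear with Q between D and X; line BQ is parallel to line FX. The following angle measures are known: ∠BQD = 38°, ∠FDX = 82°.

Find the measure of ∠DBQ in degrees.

1. ∠DXF = 38°  [BQ∥FX, corresponding at Q]
2. ∠DFX = 60°  [△DFX]
3. ∠DBQ = 60°  [BQ∥FX, corresponding at B]

∠DBQ = 60°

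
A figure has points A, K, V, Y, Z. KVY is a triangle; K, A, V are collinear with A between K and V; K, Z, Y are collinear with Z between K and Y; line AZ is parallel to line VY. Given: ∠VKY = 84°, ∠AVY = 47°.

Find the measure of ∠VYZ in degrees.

∠VYZ = 49°

1. ∠KVY = 47°  [A on ray VK]
2. ∠KYV = 49°  [△KVY]
3. ∠VYZ = 49°  [Z on ray YK]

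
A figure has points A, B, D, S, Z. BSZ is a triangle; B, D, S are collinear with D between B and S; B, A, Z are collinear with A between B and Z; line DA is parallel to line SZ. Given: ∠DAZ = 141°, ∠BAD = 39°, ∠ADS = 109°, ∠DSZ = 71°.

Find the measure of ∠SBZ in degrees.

∠SBZ = 70°

1. ∠BZS = 39°  [DA∥SZ, corresponding at A]
2. ∠BSZ = 71°  [D on ray SB]
3. ∠SBZ = 70°  [△BSZ]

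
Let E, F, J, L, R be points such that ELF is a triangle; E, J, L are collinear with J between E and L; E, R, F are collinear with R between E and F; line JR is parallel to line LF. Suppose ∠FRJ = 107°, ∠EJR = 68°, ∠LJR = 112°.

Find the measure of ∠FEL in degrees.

∠FEL = 39°

1. ∠ERJ = 73°  [linear pair at R on EF]
2. ∠JER = 39°  [△EJR]
3. ∠FEL = 39°  [J on EL, R on EF]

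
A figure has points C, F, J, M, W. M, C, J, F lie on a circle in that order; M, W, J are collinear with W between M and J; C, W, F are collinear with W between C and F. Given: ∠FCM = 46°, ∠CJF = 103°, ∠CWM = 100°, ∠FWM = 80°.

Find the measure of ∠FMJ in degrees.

∠FMJ = 43°

1. ∠CMF = 77°  [cyclic MCJF, opposite ∠M+∠J]
2. ∠CFM = 57°  [△MCF]
3. ∠FMJ = 43°  [△MWF]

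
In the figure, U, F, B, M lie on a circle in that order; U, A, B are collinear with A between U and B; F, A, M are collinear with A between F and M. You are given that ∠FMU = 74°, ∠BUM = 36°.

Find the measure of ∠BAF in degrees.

∠BAF = 70°

1. ∠FBU = 74°  [same arc UF]
2. ∠BFM = 36°  [same arc BM]
3. ∠BAF = 70°  [△FAB]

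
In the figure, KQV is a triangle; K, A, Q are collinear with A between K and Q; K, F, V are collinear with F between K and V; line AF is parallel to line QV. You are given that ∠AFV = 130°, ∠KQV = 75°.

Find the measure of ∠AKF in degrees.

∠AKF = 55°

1. ∠AFK = 50°  [linear pair at F on KV]
2. ∠FAK = 75°  [AF∥QV, corresponding at A]
3. ∠AKF = 55°  [△KAF]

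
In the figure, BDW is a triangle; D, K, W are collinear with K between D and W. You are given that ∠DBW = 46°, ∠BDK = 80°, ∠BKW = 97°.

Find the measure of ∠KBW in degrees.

∠KBW = 29°

1. ∠BDW = 80°  [K on ray DW]
2. ∠BWD = 54°  [△BDW]
3. ∠BWK = 54°  [K on ray WD]
4. ∠KBW = 29°  [△BKW]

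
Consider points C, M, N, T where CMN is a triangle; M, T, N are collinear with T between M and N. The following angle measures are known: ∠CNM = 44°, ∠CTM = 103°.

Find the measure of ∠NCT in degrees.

∠NCT = 59°

1. ∠CNT = 44°  [T on ray NM]
2. ∠CTN = 77°  [linear pair at T on MN]
3. ∠NCT = 59°  [△CTN]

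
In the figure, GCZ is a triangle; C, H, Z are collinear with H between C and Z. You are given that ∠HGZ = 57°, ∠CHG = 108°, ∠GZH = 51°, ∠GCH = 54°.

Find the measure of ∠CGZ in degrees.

1. ∠CZG = 51°  [H on ray ZC]
2. ∠GCZ = 54°  [H on ray CZ]
3. ∠CGZ = 75°  [△GCZ]

∠CGZ = 75°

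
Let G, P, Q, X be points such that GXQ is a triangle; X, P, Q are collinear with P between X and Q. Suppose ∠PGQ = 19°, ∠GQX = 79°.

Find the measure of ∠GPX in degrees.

1. ∠GQP = 79°  [P on ray QX]
2. ∠GPQ = 82°  [△GPQ]
3. ∠GPX = 98°  [linear pair at P on XQ]

∠GPX = 98°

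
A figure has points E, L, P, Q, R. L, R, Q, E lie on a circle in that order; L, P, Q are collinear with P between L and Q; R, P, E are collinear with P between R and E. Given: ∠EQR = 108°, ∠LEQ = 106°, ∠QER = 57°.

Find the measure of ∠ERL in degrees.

∠ERL = 59°

1. ∠ERQ = 15°  [△RQE]
2. ∠ELQ = 15°  [same arc QE]
3. ∠EQL = 59°  [△LQE]
4. ∠ERL = 59°  [same arc LE]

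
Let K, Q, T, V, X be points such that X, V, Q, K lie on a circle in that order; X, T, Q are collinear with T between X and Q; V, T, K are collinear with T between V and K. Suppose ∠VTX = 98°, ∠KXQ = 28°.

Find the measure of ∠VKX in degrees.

∠VKX = 70°

1. ∠KTQ = 98°  [vertical angles at T]
2. ∠KTX = 82°  [linear pair at T on XQ]
3. ∠VKX = 70°  [△XTK]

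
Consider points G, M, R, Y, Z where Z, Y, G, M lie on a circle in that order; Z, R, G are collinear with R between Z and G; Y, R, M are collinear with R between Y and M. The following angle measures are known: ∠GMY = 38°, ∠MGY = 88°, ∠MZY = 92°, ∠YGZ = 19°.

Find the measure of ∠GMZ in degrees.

1. ∠GZY = 38°  [same arc YG]
2. ∠GYZ = 123°  [△ZYG]
3. ∠GMZ = 57°  [cyclic ZYGM, opposite ∠Y+∠M]

∠GMZ = 57°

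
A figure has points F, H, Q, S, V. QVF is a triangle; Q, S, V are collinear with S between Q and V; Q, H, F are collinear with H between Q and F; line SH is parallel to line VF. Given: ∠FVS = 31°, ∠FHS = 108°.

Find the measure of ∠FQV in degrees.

1. ∠FVQ = 31°  [S on ray VQ]
2. ∠QHS = 72°  [linear pair at H on QF]
3. ∠HSQ = 31°  [SH∥VF, corresponding at S]
4. ∠HQS = 77°  [△QSH]
5. ∠FQV = 77°  [S on QV, H on QF]

∠FQV = 77°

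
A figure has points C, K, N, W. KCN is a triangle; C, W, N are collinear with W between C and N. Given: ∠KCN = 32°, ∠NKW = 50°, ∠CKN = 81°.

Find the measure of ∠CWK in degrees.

∠CWK = 117°

1. ∠CNK = 67°  [△KCN]
2. ∠KNW = 67°  [W on ray NC]
3. ∠KWN = 63°  [△KWN]
4. ∠CWK = 117°  [linear pair at W on CN]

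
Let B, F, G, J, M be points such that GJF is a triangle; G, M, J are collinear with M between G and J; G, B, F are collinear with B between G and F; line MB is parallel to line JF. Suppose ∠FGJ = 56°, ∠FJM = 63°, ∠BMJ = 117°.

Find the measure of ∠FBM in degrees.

1. ∠BGM = 56°  [M on GJ, B on GF]
2. ∠BMG = 63°  [linear pair at M on GJ]
3. ∠GBM = 61°  [△GMB]
4. ∠FBM = 119°  [linear pair at B on GF]

∠FBM = 119°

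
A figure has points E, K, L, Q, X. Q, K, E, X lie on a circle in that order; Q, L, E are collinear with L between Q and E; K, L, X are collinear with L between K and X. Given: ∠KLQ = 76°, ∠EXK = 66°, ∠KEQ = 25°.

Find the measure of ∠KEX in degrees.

∠KEX = 63°

1. ∠ELK = 104°  [linear pair at L on QE]
2. ∠EKX = 51°  [△KLE]
3. ∠KEX = 63°  [△KEX]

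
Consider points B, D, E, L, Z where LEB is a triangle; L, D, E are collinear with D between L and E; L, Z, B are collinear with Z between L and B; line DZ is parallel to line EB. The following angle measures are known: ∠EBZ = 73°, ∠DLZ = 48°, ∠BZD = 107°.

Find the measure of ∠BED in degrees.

1. ∠EBL = 73°  [Z on ray BL]
2. ∠BLE = 48°  [D on LE, Z on LB]
3. ∠BEL = 59°  [△LEB]
4. ∠BED = 59°  [D on ray EL]

∠BED = 59°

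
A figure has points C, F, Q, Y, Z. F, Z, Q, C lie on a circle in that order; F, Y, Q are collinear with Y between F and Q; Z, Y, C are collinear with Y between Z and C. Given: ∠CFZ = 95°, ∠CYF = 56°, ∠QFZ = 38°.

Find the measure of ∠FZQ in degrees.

1. ∠CQZ = 85°  [cyclic FZQC, opposite ∠F+∠Q]
2. ∠QYZ = 56°  [vertical angles at Y]
3. ∠QCZ = 38°  [same arc ZQ]
4. ∠CZQ = 57°  [△ZQC]
5. ∠FQZ = 67°  [△ZYQ]
6. ∠FZQ = 75°  [△FZQ]

∠FZQ = 75°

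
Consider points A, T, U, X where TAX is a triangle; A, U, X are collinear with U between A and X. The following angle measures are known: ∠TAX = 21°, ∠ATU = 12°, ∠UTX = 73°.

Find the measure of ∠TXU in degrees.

1. ∠TAU = 21°  [U on ray AX]
2. ∠AUT = 147°  [△TAU]
3. ∠TUX = 33°  [linear pair at U on AX]
4. ∠TXU = 74°  [△TUX]

∠TXU = 74°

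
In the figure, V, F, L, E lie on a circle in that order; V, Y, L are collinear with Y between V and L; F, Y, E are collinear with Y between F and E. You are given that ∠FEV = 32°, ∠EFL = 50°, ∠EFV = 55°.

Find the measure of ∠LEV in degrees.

1. ∠EVL = 50°  [same arc LE]
2. ∠ELV = 55°  [same arc VE]
3. ∠LEV = 75°  [△VLE]

∠LEV = 75°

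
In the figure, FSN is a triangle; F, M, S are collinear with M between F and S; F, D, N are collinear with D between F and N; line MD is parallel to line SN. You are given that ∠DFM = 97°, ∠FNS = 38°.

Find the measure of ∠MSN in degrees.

∠MSN = 45°

1. ∠NFS = 97°  [M on FS, D on FN]
2. ∠FSN = 45°  [△FSN]
3. ∠MSN = 45°  [M on ray SF]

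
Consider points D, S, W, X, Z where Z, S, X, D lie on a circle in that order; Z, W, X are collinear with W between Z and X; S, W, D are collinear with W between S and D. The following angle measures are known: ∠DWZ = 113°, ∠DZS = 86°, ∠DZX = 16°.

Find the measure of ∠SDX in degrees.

∠SDX = 70°

1. ∠DXS = 94°  [cyclic ZSXD, opposite ∠Z+∠X]
2. ∠DSX = 16°  [same arc XD]
3. ∠SDX = 70°  [△SXD]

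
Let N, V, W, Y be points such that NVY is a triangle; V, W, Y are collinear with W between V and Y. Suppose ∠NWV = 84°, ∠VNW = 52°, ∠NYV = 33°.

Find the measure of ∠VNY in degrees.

1. ∠NVW = 44°  [△NVW]
2. ∠NVY = 44°  [W on ray VY]
3. ∠VNY = 103°  [△NVY]

∠VNY = 103°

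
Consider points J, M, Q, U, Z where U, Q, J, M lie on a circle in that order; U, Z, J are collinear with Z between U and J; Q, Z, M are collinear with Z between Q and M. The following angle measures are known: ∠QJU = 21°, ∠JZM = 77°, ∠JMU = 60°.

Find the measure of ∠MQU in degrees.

∠MQU = 64°

1. ∠QZU = 77°  [vertical angles at Z]
2. ∠JQU = 120°  [cyclic UQJM, opposite ∠Q+∠M]
3. ∠JUQ = 39°  [△UQJ]
4. ∠MQU = 64°  [△UZQ]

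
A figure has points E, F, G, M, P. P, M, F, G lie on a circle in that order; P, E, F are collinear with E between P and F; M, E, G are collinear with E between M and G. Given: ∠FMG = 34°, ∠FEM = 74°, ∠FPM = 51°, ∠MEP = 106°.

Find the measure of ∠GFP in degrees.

1. ∠FGM = 51°  [same arc MF]
2. ∠FEG = 106°  [vertical angles at E]
3. ∠GFP = 23°  [△FEG]

∠GFP = 23°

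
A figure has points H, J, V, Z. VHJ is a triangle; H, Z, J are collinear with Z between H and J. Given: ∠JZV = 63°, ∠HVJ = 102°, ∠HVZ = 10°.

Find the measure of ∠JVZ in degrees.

1. ∠HZV = 117°  [linear pair at Z on HJ]
2. ∠VHZ = 53°  [△VHZ]
3. ∠JHV = 53°  [Z on ray HJ]
4. ∠HJV = 25°  [△VHJ]
5. ∠VJZ = 25°  [Z on ray JH]
6. ∠JVZ = 92°  [△VZJ]

∠JVZ = 92°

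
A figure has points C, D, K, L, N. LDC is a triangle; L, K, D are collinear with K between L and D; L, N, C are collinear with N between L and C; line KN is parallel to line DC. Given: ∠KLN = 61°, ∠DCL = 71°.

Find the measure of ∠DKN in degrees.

∠DKN = 132°

1. ∠CLD = 61°  [K on LD, N on LC]
2. ∠CDL = 48°  [△LDC]
3. ∠LKN = 48°  [KN∥DC, corresponding at K]
4. ∠DKN = 132°  [linear pair at K on LD]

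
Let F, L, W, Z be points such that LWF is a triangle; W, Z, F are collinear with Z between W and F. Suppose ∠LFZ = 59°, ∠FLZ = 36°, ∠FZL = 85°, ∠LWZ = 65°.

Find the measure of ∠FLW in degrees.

1. ∠LFW = 59°  [Z on ray FW]
2. ∠FWL = 65°  [Z on ray WF]
3. ∠FLW = 56°  [△LWF]

∠FLW = 56°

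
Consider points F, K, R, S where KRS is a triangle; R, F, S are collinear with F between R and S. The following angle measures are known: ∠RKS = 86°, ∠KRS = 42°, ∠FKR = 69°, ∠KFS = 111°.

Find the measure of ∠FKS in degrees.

∠FKS = 17°

1. ∠KSR = 52°  [△KRS]
2. ∠FSK = 52°  [F on ray SR]
3. ∠FKS = 17°  [△KFS]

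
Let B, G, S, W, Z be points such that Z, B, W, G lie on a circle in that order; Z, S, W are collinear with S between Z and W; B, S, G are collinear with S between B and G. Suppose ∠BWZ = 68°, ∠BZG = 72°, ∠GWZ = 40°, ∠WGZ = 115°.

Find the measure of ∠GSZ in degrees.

1. ∠BGZ = 68°  [same arc ZB]
2. ∠GZW = 25°  [△ZWG]
3. ∠GSZ = 87°  [△ZSG]

∠GSZ = 87°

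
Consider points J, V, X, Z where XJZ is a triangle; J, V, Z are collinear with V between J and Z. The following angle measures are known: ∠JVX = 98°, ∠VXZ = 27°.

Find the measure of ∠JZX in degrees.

1. ∠XVZ = 82°  [linear pair at V on JZ]
2. ∠VZX = 71°  [△XVZ]
3. ∠JZX = 71°  [V on ray ZJ]

∠JZX = 71°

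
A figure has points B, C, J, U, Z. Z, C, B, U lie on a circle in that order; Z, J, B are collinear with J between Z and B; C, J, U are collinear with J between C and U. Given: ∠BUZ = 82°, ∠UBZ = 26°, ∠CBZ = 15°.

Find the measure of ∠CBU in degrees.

1. ∠BCZ = 98°  [cyclic ZCBU, opposite ∠C+∠U]
2. ∠BZU = 72°  [△ZBU]
3. ∠BZC = 67°  [△ZCB]
4. ∠BCU = 72°  [same arc BU]
5. ∠BUC = 67°  [same arc CB]
6. ∠CBU = 41°  [△CBU]

∠CBU = 41°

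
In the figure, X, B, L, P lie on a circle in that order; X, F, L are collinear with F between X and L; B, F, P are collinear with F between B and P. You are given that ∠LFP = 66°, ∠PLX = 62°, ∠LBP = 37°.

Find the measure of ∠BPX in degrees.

1. ∠PFX = 114°  [linear pair at F on XL]
2. ∠LXP = 37°  [same arc LP]
3. ∠BPX = 29°  [△XFP]

∠BPX = 29°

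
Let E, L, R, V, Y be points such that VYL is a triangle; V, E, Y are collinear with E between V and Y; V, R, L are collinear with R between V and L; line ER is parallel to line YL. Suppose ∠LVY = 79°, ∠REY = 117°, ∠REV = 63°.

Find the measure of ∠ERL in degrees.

1. ∠EVR = 79°  [E on VY, R on VL]
2. ∠ERV = 38°  [△VER]
3. ∠ERL = 142°  [linear pair at R on VL]

∠ERL = 142°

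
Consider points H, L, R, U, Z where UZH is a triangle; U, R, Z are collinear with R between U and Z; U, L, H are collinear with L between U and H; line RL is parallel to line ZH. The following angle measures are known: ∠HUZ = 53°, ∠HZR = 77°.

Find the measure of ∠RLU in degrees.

∠RLU = 50°

1. ∠HZU = 77°  [R on ray ZU]
2. ∠UHZ = 50°  [△UZH]
3. ∠RLU = 50°  [RL∥ZH, corresponding at L]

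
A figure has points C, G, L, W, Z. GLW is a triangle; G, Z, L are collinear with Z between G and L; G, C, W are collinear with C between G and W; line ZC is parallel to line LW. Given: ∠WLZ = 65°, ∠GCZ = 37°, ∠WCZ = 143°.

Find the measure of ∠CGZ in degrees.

1. ∠GLW = 65°  [Z on ray LG]
2. ∠GWL = 37°  [ZC∥LW, corresponding at C]
3. ∠LGW = 78°  [△GLW]
4. ∠CGZ = 78°  [Z on GL, C on GW]

∠CGZ = 78°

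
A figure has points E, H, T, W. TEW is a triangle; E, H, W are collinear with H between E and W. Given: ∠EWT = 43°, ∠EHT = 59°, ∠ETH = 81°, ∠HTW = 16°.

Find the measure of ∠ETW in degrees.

∠ETW = 97°

1. ∠HET = 40°  [△TEH]
2. ∠TEW = 40°  [H on ray EW]
3. ∠ETW = 97°  [△TEW]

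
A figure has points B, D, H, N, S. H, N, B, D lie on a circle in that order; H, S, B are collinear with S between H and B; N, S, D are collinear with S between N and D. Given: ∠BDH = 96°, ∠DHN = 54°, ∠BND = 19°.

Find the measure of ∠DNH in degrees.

∠DNH = 65°

1. ∠BHD = 19°  [same arc BD]
2. ∠DBH = 65°  [△HBD]
3. ∠DNH = 65°  [same arc HD]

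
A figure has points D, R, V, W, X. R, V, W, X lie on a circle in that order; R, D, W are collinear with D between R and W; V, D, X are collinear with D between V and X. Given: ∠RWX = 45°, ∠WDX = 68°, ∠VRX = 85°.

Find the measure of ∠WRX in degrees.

∠WRX = 18°

1. ∠RVX = 45°  [same arc RX]
2. ∠RDX = 112°  [linear pair at D on RW]
3. ∠RXV = 50°  [△RVX]
4. ∠WRX = 18°  [△RDX]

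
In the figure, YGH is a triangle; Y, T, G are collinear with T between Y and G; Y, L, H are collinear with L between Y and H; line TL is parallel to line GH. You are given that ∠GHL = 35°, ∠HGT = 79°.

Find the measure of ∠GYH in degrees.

1. ∠GHY = 35°  [L on ray HY]
2. ∠HGY = 79°  [T on ray GY]
3. ∠GYH = 66°  [△YGH]

∠GYH = 66°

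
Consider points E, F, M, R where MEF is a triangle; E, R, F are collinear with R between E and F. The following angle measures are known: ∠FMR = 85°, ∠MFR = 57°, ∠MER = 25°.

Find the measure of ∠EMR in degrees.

∠EMR = 13°

1. ∠FRM = 38°  [△MRF]
2. ∠ERM = 142°  [linear pair at R on EF]
3. ∠EMR = 13°  [△MER]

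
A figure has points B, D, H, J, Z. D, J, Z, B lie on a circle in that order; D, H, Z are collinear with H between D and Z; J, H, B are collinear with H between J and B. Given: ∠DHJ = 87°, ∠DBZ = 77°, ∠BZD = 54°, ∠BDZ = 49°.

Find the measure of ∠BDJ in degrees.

∠BDJ = 88°

1. ∠BHZ = 87°  [vertical angles at H]
2. ∠JBZ = 39°  [△ZHB]
3. ∠BJZ = 49°  [same arc ZB]
4. ∠BZJ = 92°  [△JZB]
5. ∠BDJ = 88°  [cyclic DJZB, opposite ∠D+∠Z]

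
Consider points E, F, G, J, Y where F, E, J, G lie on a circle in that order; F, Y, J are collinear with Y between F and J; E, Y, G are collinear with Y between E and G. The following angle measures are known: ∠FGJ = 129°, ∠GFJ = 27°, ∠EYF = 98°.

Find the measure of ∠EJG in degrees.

∠EJG = 95°

1. ∠FJG = 24°  [△FJG]
2. ∠GEJ = 27°  [same arc JG]
3. ∠GYJ = 98°  [vertical angles at Y]
4. ∠EGJ = 58°  [△JYG]
5. ∠EJG = 95°  [△EJG]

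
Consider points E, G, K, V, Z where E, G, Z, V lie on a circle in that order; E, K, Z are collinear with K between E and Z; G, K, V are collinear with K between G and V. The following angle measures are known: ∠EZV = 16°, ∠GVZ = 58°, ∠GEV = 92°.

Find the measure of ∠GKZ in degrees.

1. ∠EGV = 16°  [same arc EV]
2. ∠GEZ = 58°  [same arc GZ]
3. ∠EKG = 106°  [△EKG]
4. ∠GKZ = 74°  [linear pair at K on EZ]

∠GKZ = 74°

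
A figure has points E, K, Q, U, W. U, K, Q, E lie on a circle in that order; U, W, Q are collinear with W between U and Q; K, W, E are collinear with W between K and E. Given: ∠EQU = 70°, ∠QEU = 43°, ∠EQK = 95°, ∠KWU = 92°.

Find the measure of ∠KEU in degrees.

∠KEU = 25°

1. ∠EKU = 70°  [same arc UE]
2. ∠EUK = 85°  [cyclic UKQE, opposite ∠U+∠Q]
3. ∠KEU = 25°  [△UKE]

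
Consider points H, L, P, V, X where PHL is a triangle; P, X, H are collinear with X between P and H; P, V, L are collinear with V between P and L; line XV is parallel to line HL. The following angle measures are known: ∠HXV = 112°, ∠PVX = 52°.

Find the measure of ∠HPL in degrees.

∠HPL = 60°

1. ∠PXV = 68°  [linear pair at X on PH]
2. ∠VPX = 60°  [△PXV]
3. ∠HPL = 60°  [X on PH, V on PL]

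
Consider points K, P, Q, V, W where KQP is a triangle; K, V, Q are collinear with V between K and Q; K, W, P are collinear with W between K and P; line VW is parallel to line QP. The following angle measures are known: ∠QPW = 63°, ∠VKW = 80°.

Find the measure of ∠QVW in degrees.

∠QVW = 143°

1. ∠KPQ = 63°  [W on ray PK]
2. ∠PKQ = 80°  [V on KQ, W on KP]
3. ∠KQP = 37°  [△KQP]
4. ∠KVW = 37°  [VW∥QP, corresponding at V]
5. ∠QVW = 143°  [linear pair at V on KQ]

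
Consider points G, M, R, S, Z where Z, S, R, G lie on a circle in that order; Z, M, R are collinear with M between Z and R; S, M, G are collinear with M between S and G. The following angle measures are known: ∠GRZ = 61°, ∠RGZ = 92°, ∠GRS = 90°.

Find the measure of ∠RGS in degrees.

1. ∠GZR = 27°  [△ZRG]
2. ∠GSR = 27°  [same arc RG]
3. ∠RGS = 63°  [△SRG]

∠RGS = 63°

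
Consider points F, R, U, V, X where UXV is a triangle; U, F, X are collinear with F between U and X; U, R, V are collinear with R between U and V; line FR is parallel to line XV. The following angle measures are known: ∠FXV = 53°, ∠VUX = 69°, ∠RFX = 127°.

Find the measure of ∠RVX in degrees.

1. ∠UXV = 53°  [F on ray XU]
2. ∠UVX = 58°  [△UXV]
3. ∠RVX = 58°  [R on ray VU]

∠RVX = 58°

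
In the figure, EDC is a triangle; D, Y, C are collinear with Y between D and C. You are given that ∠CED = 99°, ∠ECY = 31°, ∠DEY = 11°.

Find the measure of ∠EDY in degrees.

∠EDY = 50°

1. ∠DCE = 31°  [Y on ray CD]
2. ∠CDE = 50°  [△EDC]
3. ∠EDY = 50°  [Y on ray DC]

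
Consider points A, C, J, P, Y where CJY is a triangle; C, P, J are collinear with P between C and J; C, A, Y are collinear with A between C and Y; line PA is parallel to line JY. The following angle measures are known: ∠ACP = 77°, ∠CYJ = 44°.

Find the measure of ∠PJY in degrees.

∠PJY = 59°

1. ∠JCY = 77°  [P on CJ, A on CY]
2. ∠CJY = 59°  [△CJY]
3. ∠PJY = 59°  [P on ray JC]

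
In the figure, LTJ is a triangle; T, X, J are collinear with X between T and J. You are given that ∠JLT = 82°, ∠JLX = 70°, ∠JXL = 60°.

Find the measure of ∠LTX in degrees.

∠LTX = 48°

1. ∠LJX = 50°  [△LXJ]
2. ∠LJT = 50°  [X on ray JT]
3. ∠JTL = 48°  [△LTJ]
4. ∠LTX = 48°  [X on ray TJ]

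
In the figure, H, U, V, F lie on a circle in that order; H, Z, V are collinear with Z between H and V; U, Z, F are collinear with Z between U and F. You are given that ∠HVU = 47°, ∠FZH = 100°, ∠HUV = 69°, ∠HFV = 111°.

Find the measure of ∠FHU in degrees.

∠FHU = 97°

1. ∠HFU = 47°  [same arc HU]
2. ∠FHV = 33°  [△HZF]
3. ∠FVH = 36°  [△HVF]
4. ∠FUH = 36°  [same arc HF]
5. ∠FHU = 97°  [△HUF]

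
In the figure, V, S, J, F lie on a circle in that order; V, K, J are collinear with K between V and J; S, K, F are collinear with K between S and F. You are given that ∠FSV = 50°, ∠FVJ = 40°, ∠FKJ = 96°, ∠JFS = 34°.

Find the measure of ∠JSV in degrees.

∠JSV = 90°

1. ∠FJV = 50°  [same arc VF]
2. ∠JFV = 90°  [△VJF]
3. ∠JSV = 90°  [cyclic VSJF, opposite ∠S+∠F]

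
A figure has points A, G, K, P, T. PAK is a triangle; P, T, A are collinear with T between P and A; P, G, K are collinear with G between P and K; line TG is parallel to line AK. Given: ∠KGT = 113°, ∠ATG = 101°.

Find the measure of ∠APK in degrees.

1. ∠PGT = 67°  [linear pair at G on PK]
2. ∠GTP = 79°  [linear pair at T on PA]
3. ∠GPT = 34°  [△PTG]
4. ∠APK = 34°  [T on PA, G on PK]

∠APK = 34°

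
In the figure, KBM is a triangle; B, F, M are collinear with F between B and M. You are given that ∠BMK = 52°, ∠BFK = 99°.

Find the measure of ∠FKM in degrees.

1. ∠FMK = 52°  [F on ray MB]
2. ∠KFM = 81°  [linear pair at F on BM]
3. ∠FKM = 47°  [△KFM]

∠FKM = 47°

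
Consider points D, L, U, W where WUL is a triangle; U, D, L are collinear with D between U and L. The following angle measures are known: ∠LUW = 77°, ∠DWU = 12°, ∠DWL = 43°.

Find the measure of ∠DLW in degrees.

1. ∠DUW = 77°  [D on ray UL]
2. ∠UDW = 91°  [△WUD]
3. ∠LDW = 89°  [linear pair at D on UL]
4. ∠DLW = 48°  [△WDL]

∠DLW = 48°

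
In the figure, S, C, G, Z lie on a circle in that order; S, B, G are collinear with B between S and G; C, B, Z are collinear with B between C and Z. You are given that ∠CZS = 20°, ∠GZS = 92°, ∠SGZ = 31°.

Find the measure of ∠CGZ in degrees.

1. ∠CGS = 20°  [same arc SC]
2. ∠GCS = 88°  [cyclic SCGZ, opposite ∠C+∠Z]
3. ∠GSZ = 57°  [△SGZ]
4. ∠CSG = 72°  [△SCG]
5. ∠GCZ = 57°  [same arc GZ]
6. ∠CZG = 72°  [same arc CG]
7. ∠CGZ = 51°  [△CGZ]

∠CGZ = 51°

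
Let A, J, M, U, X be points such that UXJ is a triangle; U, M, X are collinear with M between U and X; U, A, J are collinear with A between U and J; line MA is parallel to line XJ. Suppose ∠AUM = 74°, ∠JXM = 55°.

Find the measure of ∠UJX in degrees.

1. ∠JUX = 74°  [M on UX, A on UJ]
2. ∠JXU = 55°  [M on ray XU]
3. ∠UJX = 51°  [△UXJ]

∠UJX = 51°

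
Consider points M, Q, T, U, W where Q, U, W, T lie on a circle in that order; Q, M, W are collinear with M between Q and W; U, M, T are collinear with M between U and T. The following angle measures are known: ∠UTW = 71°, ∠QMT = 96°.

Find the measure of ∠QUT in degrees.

∠QUT = 25°

1. ∠UQW = 71°  [same arc UW]
2. ∠UMW = 96°  [vertical angles at M]
3. ∠QMU = 84°  [linear pair at M on QW]
4. ∠QUT = 25°  [△QMU]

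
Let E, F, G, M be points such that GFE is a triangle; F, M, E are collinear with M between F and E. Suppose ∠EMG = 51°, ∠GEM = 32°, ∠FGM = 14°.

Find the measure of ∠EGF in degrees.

1. ∠FMG = 129°  [linear pair at M on FE]
2. ∠FEG = 32°  [M on ray EF]
3. ∠GFM = 37°  [△GFM]
4. ∠EFG = 37°  [M on ray FE]
5. ∠EGF = 111°  [△GFE]

∠EGF = 111°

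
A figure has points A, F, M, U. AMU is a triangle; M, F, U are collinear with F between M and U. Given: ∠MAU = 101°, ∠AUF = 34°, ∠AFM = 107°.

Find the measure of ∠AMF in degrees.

∠AMF = 45°

1. ∠AUM = 34°  [F on ray UM]
2. ∠AMU = 45°  [△AMU]
3. ∠AMF = 45°  [F on ray MU]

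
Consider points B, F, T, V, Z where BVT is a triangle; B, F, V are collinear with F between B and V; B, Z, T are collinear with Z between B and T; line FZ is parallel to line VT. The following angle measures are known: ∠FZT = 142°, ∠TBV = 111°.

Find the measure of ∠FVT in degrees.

∠FVT = 31°

1. ∠BZF = 38°  [linear pair at Z on BT]
2. ∠FBZ = 111°  [F on BV, Z on BT]
3. ∠BFZ = 31°  [△BFZ]
4. ∠VFZ = 149°  [linear pair at F on BV]
5. ∠FVT = 31°  [FZ∥VT, co-interior at V–F]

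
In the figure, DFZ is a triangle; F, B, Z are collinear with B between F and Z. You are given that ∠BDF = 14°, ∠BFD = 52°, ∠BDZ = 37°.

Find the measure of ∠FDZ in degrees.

∠FDZ = 51°

1. ∠DBF = 114°  [△DFB]
2. ∠DFZ = 52°  [B on ray FZ]
3. ∠DBZ = 66°  [linear pair at B on FZ]
4. ∠BZD = 77°  [△DBZ]
5. ∠DZF = 77°  [B on ray ZF]
6. ∠FDZ = 51°  [△DFZ]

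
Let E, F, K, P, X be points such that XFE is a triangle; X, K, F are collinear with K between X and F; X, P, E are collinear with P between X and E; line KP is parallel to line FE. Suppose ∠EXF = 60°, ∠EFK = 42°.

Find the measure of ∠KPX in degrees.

∠KPX = 78°

1. ∠EFX = 42°  [K on ray FX]
2. ∠FEX = 78°  [△XFE]
3. ∠KPX = 78°  [KP∥FE, corresponding at P]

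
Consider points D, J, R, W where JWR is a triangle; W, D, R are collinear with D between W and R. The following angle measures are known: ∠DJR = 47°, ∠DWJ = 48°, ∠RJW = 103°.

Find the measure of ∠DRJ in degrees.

∠DRJ = 29°

1. ∠JWR = 48°  [D on ray WR]
2. ∠JRW = 29°  [△JWR]
3. ∠DRJ = 29°  [D on ray RW]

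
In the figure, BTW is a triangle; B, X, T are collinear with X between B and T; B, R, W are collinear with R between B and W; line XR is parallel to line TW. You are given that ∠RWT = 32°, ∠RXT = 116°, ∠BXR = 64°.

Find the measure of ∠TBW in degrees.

∠TBW = 84°

1. ∠BWT = 32°  [R on ray WB]
2. ∠BTW = 64°  [XR∥TW, corresponding at X]
3. ∠TBW = 84°  [△BTW]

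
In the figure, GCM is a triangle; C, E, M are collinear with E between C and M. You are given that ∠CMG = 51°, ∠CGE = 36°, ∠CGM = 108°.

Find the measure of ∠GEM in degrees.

1. ∠GCM = 21°  [△GCM]
2. ∠ECG = 21°  [E on ray CM]
3. ∠CEG = 123°  [△GCE]
4. ∠GEM = 57°  [linear pair at E on CM]

∠GEM = 57°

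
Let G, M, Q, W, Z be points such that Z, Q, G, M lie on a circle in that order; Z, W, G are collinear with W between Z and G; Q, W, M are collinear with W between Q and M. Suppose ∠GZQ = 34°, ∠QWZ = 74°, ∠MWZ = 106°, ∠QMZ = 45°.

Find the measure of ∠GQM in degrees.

∠GQM = 29°

1. ∠GWQ = 106°  [linear pair at W on ZG]
2. ∠QGZ = 45°  [same arc ZQ]
3. ∠GQM = 29°  [△QWG]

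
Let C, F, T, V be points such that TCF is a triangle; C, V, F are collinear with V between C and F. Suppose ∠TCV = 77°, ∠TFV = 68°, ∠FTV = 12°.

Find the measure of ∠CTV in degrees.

∠CTV = 23°

1. ∠FVT = 100°  [△TVF]
2. ∠CVT = 80°  [linear pair at V on CF]
3. ∠CTV = 23°  [△TCV]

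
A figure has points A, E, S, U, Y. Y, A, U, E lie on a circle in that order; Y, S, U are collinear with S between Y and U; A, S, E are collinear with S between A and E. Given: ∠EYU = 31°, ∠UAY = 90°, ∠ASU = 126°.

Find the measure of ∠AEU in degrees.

1. ∠UEY = 90°  [cyclic YAUE, opposite ∠A+∠E]
2. ∠ESY = 126°  [vertical angles at S]
3. ∠EUY = 59°  [△YUE]
4. ∠ESU = 54°  [linear pair at S on YU]
5. ∠AEU = 67°  [△USE]

∠AEU = 67°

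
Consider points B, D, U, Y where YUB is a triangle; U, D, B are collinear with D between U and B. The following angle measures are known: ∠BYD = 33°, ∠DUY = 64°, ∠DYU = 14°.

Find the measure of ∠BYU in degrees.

∠BYU = 47°

1. ∠UDY = 102°  [△YUD]
2. ∠BUY = 64°  [D on ray UB]
3. ∠BDY = 78°  [linear pair at D on UB]
4. ∠DBY = 69°  [△YDB]
5. ∠UBY = 69°  [D on ray BU]
6. ∠BYU = 47°  [△YUB]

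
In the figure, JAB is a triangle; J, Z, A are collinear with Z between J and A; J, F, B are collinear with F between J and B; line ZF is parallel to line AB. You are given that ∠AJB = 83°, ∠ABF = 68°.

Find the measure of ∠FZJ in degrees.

∠FZJ = 29°

1. ∠ABJ = 68°  [F on ray BJ]
2. ∠BAJ = 29°  [△JAB]
3. ∠FZJ = 29°  [ZF∥AB, corresponding at Z]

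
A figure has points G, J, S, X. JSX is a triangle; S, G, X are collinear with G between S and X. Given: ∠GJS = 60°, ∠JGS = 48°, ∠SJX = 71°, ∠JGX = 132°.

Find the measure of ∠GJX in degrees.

∠GJX = 11°

1. ∠GSJ = 72°  [△JSG]
2. ∠JSX = 72°  [G on ray SX]
3. ∠JXS = 37°  [△JSX]
4. ∠GXJ = 37°  [G on ray XS]
5. ∠GJX = 11°  [△JGX]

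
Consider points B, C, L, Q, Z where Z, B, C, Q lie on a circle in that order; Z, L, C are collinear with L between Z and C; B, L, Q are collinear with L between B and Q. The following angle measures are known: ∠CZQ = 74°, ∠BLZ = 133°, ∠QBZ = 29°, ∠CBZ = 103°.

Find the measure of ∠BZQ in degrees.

1. ∠BZC = 18°  [△ZLB]
2. ∠BCZ = 59°  [△ZBC]
3. ∠BQZ = 59°  [same arc ZB]
4. ∠BZQ = 92°  [△ZBQ]

∠BZQ = 92°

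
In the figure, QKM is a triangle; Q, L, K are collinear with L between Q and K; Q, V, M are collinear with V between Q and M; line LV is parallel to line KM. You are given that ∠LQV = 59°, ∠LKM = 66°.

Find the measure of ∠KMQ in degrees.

∠KMQ = 55°

1. ∠KQM = 59°  [L on QK, V on QM]
2. ∠MKQ = 66°  [L on ray KQ]
3. ∠KMQ = 55°  [△QKM]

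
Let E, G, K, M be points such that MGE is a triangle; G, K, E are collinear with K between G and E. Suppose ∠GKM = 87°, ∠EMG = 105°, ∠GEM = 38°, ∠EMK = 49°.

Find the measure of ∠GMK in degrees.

∠GMK = 56°

1. ∠EGM = 37°  [△MGE]
2. ∠KGM = 37°  [K on ray GE]
3. ∠GMK = 56°  [△MGK]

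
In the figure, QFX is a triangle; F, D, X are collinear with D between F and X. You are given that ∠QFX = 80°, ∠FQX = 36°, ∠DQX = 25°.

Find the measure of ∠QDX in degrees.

∠QDX = 91°

1. ∠FXQ = 64°  [△QFX]
2. ∠DXQ = 64°  [D on ray XF]
3. ∠QDX = 91°  [△QDX]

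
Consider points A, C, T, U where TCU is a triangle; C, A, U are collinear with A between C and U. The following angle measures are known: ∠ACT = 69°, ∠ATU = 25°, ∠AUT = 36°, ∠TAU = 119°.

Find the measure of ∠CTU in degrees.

1. ∠TCU = 69°  [A on ray CU]
2. ∠CUT = 36°  [A on ray UC]
3. ∠CTU = 75°  [△TCU]

∠CTU = 75°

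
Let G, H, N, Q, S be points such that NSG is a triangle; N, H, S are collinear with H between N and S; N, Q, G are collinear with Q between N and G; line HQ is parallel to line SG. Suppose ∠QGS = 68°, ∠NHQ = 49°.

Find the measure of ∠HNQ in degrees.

∠HNQ = 63°

1. ∠NGS = 68°  [Q on ray GN]
2. ∠GSN = 49°  [HQ∥SG, corresponding at H]
3. ∠GNS = 63°  [△NSG]
4. ∠HNQ = 63°  [H on NS, Q on NG]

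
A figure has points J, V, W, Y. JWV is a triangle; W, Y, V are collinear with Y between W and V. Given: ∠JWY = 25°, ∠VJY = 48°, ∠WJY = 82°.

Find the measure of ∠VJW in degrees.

1. ∠JYW = 73°  [△JWY]
2. ∠JWV = 25°  [Y on ray WV]
3. ∠JYV = 107°  [linear pair at Y on WV]
4. ∠JVY = 25°  [△JYV]
5. ∠JVW = 25°  [Y on ray VW]
6. ∠VJW = 130°  [△JWV]

∠VJW = 130°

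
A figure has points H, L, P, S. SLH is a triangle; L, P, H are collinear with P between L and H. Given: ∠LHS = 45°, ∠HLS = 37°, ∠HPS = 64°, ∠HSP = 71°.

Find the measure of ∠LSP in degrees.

∠LSP = 27°

1. ∠PLS = 37°  [P on ray LH]
2. ∠LPS = 116°  [linear pair at P on LH]
3. ∠LSP = 27°  [△SLP]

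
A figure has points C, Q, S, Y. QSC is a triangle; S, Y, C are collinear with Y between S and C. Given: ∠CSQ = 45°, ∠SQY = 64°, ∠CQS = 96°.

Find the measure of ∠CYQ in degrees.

1. ∠QSY = 45°  [Y on ray SC]
2. ∠QYS = 71°  [△QSY]
3. ∠CYQ = 109°  [linear pair at Y on SC]

∠CYQ = 109°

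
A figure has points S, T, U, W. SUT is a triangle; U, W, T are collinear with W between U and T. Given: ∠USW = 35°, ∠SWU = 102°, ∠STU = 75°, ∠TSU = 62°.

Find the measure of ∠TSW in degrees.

∠TSW = 27°

1. ∠SWT = 78°  [linear pair at W on UT]
2. ∠STW = 75°  [W on ray TU]
3. ∠TSW = 27°  [△SWT]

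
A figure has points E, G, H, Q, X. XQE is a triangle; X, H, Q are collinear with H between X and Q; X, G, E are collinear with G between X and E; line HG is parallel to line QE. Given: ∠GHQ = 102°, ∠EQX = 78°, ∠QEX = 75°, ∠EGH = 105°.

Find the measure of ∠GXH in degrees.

∠GXH = 27°

1. ∠GHX = 78°  [linear pair at H on XQ]
2. ∠HGX = 75°  [HG∥QE, corresponding at G]
3. ∠GXH = 27°  [△XHG]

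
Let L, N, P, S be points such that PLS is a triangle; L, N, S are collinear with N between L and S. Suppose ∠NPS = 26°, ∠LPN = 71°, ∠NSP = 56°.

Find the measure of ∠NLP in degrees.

∠NLP = 27°

1. ∠PNS = 98°  [△PNS]
2. ∠LNP = 82°  [linear pair at N on LS]
3. ∠NLP = 27°  [△PLN]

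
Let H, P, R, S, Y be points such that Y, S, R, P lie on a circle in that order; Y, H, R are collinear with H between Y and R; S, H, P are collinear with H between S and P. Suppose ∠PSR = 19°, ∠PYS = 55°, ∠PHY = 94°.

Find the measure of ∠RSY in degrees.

∠RSY = 77°

1. ∠PRS = 125°  [cyclic YSRP, opposite ∠Y+∠R]
2. ∠RHS = 94°  [vertical angles at H]
3. ∠RPS = 36°  [△SRP]
4. ∠SRY = 67°  [△SHR]
5. ∠RYS = 36°  [same arc SR]
6. ∠RSY = 77°  [△YSR]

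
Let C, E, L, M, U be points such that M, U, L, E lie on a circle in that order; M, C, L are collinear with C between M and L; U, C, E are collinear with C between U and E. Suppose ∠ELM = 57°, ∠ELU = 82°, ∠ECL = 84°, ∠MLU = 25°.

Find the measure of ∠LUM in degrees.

∠LUM = 116°

1. ∠EUM = 57°  [same arc ME]
2. ∠MCU = 84°  [vertical angles at C]
3. ∠LMU = 39°  [△MCU]
4. ∠LUM = 116°  [△MUL]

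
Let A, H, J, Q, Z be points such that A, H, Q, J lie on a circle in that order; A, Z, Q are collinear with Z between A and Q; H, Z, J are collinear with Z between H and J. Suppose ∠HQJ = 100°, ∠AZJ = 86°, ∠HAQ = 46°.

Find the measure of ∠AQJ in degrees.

1. ∠JZQ = 94°  [linear pair at Z on AQ]
2. ∠HJQ = 46°  [same arc HQ]
3. ∠AQJ = 40°  [△QZJ]

∠AQJ = 40°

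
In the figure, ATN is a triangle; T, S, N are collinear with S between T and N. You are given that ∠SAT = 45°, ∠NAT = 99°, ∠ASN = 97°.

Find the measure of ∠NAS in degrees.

1. ∠AST = 83°  [linear pair at S on TN]
2. ∠ATS = 52°  [△ATS]
3. ∠ATN = 52°  [S on ray TN]
4. ∠ANT = 29°  [△ATN]
5. ∠ANS = 29°  [S on ray NT]
6. ∠NAS = 54°  [△ASN]

∠NAS = 54°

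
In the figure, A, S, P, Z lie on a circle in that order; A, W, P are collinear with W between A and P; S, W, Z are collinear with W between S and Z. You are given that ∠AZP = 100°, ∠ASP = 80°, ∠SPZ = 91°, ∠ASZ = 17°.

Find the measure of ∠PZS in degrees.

∠PZS = 26°

1. ∠APZ = 17°  [same arc AZ]
2. ∠PAZ = 63°  [△APZ]
3. ∠PSZ = 63°  [same arc PZ]
4. ∠PZS = 26°  [△SPZ]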